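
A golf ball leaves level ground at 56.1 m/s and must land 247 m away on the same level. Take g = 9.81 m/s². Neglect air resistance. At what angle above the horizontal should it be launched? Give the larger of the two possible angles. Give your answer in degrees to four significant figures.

From R = (v₀²/g) sin 2θ: sin 2θ = 9.81 × 247 / 3147.2 = 0.7699.
2θ = 50.35° or 180° − 50.35° = 129.7°, so θ = 25.17° or 64.83°.
The larger angle is 64.83°.

64.83°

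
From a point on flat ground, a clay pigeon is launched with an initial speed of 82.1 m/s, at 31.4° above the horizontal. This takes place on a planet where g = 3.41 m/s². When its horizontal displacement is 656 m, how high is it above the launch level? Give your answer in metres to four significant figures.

Resolve: vₓ = 82.10 cos 31.4° = 70.08 m/s and v_y0 = 82.10 sin 31.4° = 42.77 m/s.
At x = 656 m, t = x/vₓ = 656/70.08 = 9.361 s.
Height: y = v_y0 t − ½ g t² = 42.77 × 9.361 − 1.705 × 9.361² = 400.4 − 149.4 = 251.0 m.

251.0 m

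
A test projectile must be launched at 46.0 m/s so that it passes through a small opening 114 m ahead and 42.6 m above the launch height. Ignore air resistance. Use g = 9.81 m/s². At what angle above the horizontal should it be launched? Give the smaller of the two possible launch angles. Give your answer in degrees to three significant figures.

Trajectory: y = x tanθ − g x² (1 + tan²θ)/(2v₀²). With x = 114, y = 42.6, v₀ = 46.0, g = 9.81:
30.13 tan²θ − 114 tanθ + (72.73) = 0.
tanθ = [114 ± √(114² − 4 × 30.13 × (72.73))] / (2 × 30.13) = (114 ± 65.06) / 60.25, giving tanθ = 0.8123 or 2.972.
θ = 39.09° or 71.40°; the smaller is 39.09°.

39.1°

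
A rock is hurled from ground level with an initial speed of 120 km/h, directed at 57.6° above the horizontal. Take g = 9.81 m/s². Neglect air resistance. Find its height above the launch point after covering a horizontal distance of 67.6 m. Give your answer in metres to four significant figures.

Convert: 120 km/h = 120/3.6 = 33.33 m/s.
vₓ = 33.33 cos 57.6° = 17.86 m/s; v_y0 = 33.33 sin 57.6° = 28.14 m/s.
At x = 67.6 m, t = x/vₓ = 67.6/17.86 = 3.785 s.
Height: y = v_y0 t − ½ g t² = 28.14 × 3.785 − 4.905 × 3.785² = 106.5 − 70.26 = 36.26 m.

36.26 m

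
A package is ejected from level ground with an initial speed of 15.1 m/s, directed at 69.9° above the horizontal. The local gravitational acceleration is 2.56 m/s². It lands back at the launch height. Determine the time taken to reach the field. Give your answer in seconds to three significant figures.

Horizontal component vₓ = 15.10 cos 69.9° = 5.189 m/s; vertical v_y0 = 15.10 sin 69.9° = 14.18 m/s.
Landing at launch height ⇒ T = 2 v_y0 / g = 2 × 14.18 / 2.56 = 11.08 s.

11.1 s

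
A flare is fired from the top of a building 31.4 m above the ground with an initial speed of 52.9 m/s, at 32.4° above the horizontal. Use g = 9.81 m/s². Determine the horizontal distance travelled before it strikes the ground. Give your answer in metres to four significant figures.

300.6 m

Resolve: vₓ = 52.90 cos 32.4° = 44.66 m/s and v_y0 = 52.90 sin 32.4° = 28.35 m/s.
The projectile lands when y = 31.4 + (28.35) t − ½·9.81·t² = 0. Positive root: t = (28.35 + √(28.35² + 2·9.81·31.4)) / 9.81 = (28.35 + 37.68) / 9.81 = 6.730 s.
Horizontal distance: R = vₓ t = 44.66 × 6.730 = 300.6 m.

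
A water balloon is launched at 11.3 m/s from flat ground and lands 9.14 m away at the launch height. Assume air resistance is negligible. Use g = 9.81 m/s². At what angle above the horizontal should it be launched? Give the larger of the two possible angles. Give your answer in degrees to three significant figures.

67.7°

R = v₀² sin 2θ / g gives sin 2θ = gR/v₀² = 9.81·9.14/11.3² = 0.7022.
2θ = 44.60° or 180° − 44.60° = 135.4°, so θ = 22.30° or 67.70°.
The larger angle is 67.70°.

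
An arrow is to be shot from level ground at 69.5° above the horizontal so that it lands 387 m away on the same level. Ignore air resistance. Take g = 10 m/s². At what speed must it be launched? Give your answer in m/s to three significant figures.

On level ground R = v₀² sin 2θ / g ⇒ v₀ = √(gR / sin 2θ).
v₀ = √(10.0 × 387 / sin 139.0°) = √(3870 / 0.6561) = √5898.9 = 76.80 m/s.

76.8 m/s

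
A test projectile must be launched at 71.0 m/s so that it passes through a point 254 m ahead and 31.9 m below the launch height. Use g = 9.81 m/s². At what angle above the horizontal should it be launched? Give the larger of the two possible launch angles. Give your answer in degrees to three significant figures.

Trajectory: y = x tanθ − g x² (1 + tan²θ)/(2v₀²). With x = 254, y = −31.9, v₀ = 71.0, g = 9.81:
62.78 tan²θ − 254 tanθ + (30.88) = 0.
tanθ = [254 ± √(254² − 4 × 62.78 × (30.88))] / (2 × 62.78) = (254 ± 238.3) / 125.6, giving tanθ = 0.1254 or 3.921.
θ = 7.150° or 75.69°; the larger is 75.69°.

75.7°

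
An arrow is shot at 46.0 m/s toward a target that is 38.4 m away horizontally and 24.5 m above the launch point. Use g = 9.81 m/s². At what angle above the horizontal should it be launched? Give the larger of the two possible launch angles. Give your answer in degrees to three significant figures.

84.5°

Trajectory: y = x tanθ − g x² (1 + tan²θ)/(2v₀²). With x = 38.4, y = 24.5, v₀ = 46.0, g = 9.81:
3.418 tan²θ − 38.4 tanθ + (27.92) = 0.
tanθ = [38.4 ± √(38.4² − 4 × 3.418 × (27.92))] / (2 × 3.418) = (38.4 ± 33.06) / 6.836, giving tanθ = 0.7814 or 10.45.
θ = 38.00° or 84.54°; the larger is 84.54°.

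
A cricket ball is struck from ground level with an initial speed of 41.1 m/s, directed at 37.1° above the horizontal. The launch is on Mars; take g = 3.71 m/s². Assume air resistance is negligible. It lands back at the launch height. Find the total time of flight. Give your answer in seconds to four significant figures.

13.36 s

Resolve: vₓ = 41.10 cos 37.1° = 32.78 m/s and v_y0 = 41.10 sin 37.1° = 24.79 m/s.
It returns to y = 0 when t = 2 v_y0 / g = 2(24.79)/3.71 = 13.36 s.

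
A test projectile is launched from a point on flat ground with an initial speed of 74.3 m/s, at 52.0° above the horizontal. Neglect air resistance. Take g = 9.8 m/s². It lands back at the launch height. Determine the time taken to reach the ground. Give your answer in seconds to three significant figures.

Horizontal component vₓ = 74.30 cos 52.0° = 45.74 m/s; vertical v_y0 = 74.30 sin 52.0° = 58.55 m/s.
Time of flight on level ground: T = 2 v_y0 / g = 2 × 58.55 / 9.80 = 11.95 s.

11.9 s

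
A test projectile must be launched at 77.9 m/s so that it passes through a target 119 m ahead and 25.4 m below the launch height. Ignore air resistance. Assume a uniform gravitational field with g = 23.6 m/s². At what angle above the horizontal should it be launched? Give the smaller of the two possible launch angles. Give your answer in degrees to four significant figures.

Trajectory: y = x tanθ − g x² (1 + tan²θ)/(2v₀²). With x = 119, y = −25.4, v₀ = 77.9, g = 23.6:
27.54 tan²θ − 119 tanθ + (2.136) = 0.
tanθ = [119 ± √(119² − 4 × 27.54 × (2.136))] / (2 × 27.54) = (119 ± 118.0) / 55.07, giving tanθ = 0.01802 or 4.304.
θ = 1.033° or 76.92°; the smaller is 1.033°.

1.033°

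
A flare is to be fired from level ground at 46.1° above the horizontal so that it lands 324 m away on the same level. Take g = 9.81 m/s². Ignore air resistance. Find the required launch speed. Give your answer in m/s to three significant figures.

56.4 m/s

On level ground R = v₀² sin 2θ / g ⇒ v₀ = √(gR / sin 2θ).
v₀ = √(9.81 × 324 / sin 92.20°) = √(3178 / 0.9993) = √3180.8 = 56.40 m/s.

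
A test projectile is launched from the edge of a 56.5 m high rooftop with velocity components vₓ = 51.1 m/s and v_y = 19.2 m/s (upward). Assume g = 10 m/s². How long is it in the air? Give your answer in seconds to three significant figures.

5.79 s

The projectile lands when y = 56.5 + (19.20) t − ½·10.0·t² = 0. Positive root: t = (19.20 + √(19.20² + 2·10.0·56.5)) / 10.0 = (19.20 + 38.71) / 10.0 = 5.791 s.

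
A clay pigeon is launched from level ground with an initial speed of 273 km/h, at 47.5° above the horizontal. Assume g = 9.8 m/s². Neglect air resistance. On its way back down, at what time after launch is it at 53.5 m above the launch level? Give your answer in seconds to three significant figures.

10.4 s

Convert: 273 km/h = 273/3.6 = 75.83 m/s.
Resolve: vₓ = 75.83 cos 47.5° = 51.23 m/s and v_y0 = 75.83 sin 47.5° = 55.91 m/s.
Height y(t) = 55.91 t − 4.900 t² = 53.5 gives 4.900 t² − 55.91 t + 53.5 = 0.
Quadratic formula: t = (55.91 ± √2077.4) / 9.80 = (55.91 ± 45.58) / 9.80 → t = 1.054 s or 10.36 s.
The descending-branch root is 10.36 s.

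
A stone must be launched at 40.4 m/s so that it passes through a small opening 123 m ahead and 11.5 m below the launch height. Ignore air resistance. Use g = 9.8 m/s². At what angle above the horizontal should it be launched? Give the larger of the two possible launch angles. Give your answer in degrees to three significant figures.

67.4°

Trajectory: y = x tanθ − g x² (1 + tan²θ)/(2v₀²). With x = 123, y = −11.5, v₀ = 40.4, g = 9.80:
45.42 tan²θ − 123 tanθ + (33.92) = 0.
tanθ = [123 ± √(123² − 4 × 45.42 × (33.92))] / (2 × 45.42) = (123 ± 94.69) / 90.84, giving tanθ = 0.3116 or 2.396.
θ = 17.31° or 67.35°; the larger is 67.35°.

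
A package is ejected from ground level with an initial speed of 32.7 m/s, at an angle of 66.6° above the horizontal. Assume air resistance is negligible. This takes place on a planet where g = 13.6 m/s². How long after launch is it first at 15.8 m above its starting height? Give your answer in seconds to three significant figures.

Horizontal component vₓ = 32.70 cos 66.6° = 12.99 m/s; vertical v_y0 = 32.70 sin 66.6° = 30.01 m/s.
Set y = v_y0 t − ½ g t² = 15.8: 6.800 t² − 30.01 t + 15.8 = 0.
t = [30.01 ± √(30.01² − 2·13.6·15.8)] / 13.6 = (30.01 ± 21.70) / 13.6, so t = 0.6111 s or t = 3.802 s.
The first (ascending) time is 0.6111 s.

0.611 s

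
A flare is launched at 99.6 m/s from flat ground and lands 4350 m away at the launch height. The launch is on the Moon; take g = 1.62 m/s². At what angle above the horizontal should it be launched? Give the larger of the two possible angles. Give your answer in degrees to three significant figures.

R = v₀² sin 2θ / g gives sin 2θ = gR/v₀² = 1.62·4350/99.6² = 0.7104.
2θ = 45.27° or 180° − 45.27° = 134.7°, so θ = 22.63° or 67.37°.
The larger angle is 67.37°.

67.4°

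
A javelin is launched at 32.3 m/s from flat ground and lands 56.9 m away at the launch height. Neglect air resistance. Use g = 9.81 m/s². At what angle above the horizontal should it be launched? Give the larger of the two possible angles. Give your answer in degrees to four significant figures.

From R = (v₀²/g) sin 2θ: sin 2θ = 9.81 × 56.9 / 1043.3 = 0.5350.
2θ = 32.35° or 180° − 32.35° = 147.7°, so θ = 16.17° or 73.83°.
The larger angle is 73.83°.

73.83°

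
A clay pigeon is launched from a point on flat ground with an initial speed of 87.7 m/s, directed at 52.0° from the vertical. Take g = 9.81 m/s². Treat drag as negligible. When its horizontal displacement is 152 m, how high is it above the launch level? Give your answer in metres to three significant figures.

Horizontal component vₓ = 87.70 sin 52.0° = 69.11 m/s; vertical v_y0 = 87.70 cos 52.0° = 53.99 m/s.
x = vₓ t ⇒ t = 152/69.11 = 2.199 s.
Height: y = v_y0 t − ½ g t² = 53.99 × 2.199 − 4.905 × 2.199² = 118.8 − 23.73 = 95.03 m.

95.0 m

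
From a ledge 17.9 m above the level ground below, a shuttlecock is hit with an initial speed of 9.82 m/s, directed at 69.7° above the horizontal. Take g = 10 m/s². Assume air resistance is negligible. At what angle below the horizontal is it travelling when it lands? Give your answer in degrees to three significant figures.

80.8°

Horizontal component vₓ = 9.820 cos 69.7° = 3.407 m/s; vertical v_y0 = 9.820 sin 69.7° = 9.210 m/s.
The projectile lands when y = 17.9 + (9.210) t − ½·10.0·t² = 0. Positive root: t = (9.210 + √(9.210² + 2·10.0·17.9)) / 10.0 = (9.210 + 21.04) / 10.0 = 3.025 s.
At impact: v_y = v_y0 − g t = −21.04 m/s; vₓ = 3.407 m/s.
Angle below horizontal: arctan(|v_y|/vₓ) = arctan(21.04/3.407) = 80.80°.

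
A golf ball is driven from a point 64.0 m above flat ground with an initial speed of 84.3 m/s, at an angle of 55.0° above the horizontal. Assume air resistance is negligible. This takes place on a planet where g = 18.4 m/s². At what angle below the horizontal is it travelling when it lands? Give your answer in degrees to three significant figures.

60.2°

Horizontal component vₓ = 84.30 cos 55.0° = 48.35 m/s; vertical v_y0 = 84.30 sin 55.0° = 69.05 m/s.
Vertical motion (up positive, ground at y = 0): 9.200 t² − (69.05) t − 64.0 = 0, so t = (69.05 + √(69.05² + 2·18.4·64.0)) / 18.4 = (69.05 + 84.40) / 18.4 = 8.340 s.
At impact: v_y = v_y0 − g t = −84.40 m/s; vₓ = 48.35 m/s.
Angle below horizontal: arctan(|v_y|/vₓ) = arctan(84.40/48.35) = 60.19°.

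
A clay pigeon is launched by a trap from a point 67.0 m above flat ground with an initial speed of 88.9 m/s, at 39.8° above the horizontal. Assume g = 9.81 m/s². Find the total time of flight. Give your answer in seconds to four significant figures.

Resolve: vₓ = 88.90 cos 39.8° = 68.30 m/s and v_y0 = 88.90 sin 39.8° = 56.91 m/s.
With up positive and y = 0 at the ground: y(t) = 67.0 + (56.91) t − 4.905 t². Setting y = 0 and taking the positive root: t = [56.91 + √(56.91² + 2·9.81·67.0)] / 9.81 = (56.91 + 67.47) / 9.81 = 12.68 s.

12.68 s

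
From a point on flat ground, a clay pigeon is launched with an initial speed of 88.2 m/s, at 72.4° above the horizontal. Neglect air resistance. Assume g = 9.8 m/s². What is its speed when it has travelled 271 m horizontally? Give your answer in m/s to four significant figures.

Horizontal component vₓ = 88.20 cos 72.4° = 26.67 m/s; vertical v_y0 = 88.20 sin 72.4° = 84.07 m/s.
Time to reach x = 271 m: t = x/vₓ = 271/26.67 = 10.16 s.
Vertical velocity there: v_y = v_y0 − g t = 84.07 − 9.80 × 10.16 = −15.51 m/s.
Speed: √(vₓ² + v_y²) = √(26.67² + 15.51²) = 30.85 m/s.

30.85 m/s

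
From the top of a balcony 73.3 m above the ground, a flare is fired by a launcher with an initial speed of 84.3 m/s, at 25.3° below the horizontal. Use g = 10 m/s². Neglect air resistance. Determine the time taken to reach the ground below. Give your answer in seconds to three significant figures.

Resolve: vₓ = 84.30 cos 25.3° = 76.21 m/s and v_y0 = −36.03 m/s (downward).
Vertical motion (up positive, ground at y = 0): 5.000 t² − (−36.03) t − 73.3 = 0, so t = (−36.03 + √(36.03² + 2·10.0·73.3)) / 10.0 = (−36.03 + 52.57) / 10.0 = 1.655 s.

1.65 s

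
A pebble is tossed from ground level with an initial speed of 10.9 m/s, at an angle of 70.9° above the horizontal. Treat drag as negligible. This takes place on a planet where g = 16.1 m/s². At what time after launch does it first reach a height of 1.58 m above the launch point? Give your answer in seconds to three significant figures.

0.178 s

Resolve: vₓ = 10.90 cos 70.9° = 3.567 m/s and v_y0 = 10.90 sin 70.9° = 10.30 m/s.
Require v_y0 t − ½ g t² = 1.58, i.e. 8.050 t² − 10.30 t + 1.58 = 0.
t = [10.30 ± √(10.30² − 2·16.1·1.58)] / 16.1 = (10.30 ± 7.431) / 16.1, so t = 0.1782 s or t = 1.101 s.
The first (ascending) time is 0.1782 s.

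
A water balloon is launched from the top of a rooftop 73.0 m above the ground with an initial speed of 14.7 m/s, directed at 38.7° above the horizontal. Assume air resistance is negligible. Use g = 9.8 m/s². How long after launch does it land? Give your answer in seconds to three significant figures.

vₓ = 14.70 cos 38.7° = 11.47 m/s; v_y0 = 14.70 sin 38.7° = 9.191 m/s.
With up positive and y = 0 at the ground: y(t) = 73.0 + (9.191) t − 4.900 t². Setting y = 0 and taking the positive root: t = [9.191 + √(9.191² + 2·9.80·73.0)] / 9.80 = (9.191 + 38.93) / 9.80 = 4.910 s.

4.91 s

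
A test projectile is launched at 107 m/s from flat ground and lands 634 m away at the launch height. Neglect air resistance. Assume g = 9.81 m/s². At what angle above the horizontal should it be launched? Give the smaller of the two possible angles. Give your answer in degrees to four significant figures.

From R = (v₀²/g) sin 2θ: sin 2θ = 9.81 × 634 / 11449 = 0.5432.
2θ = 32.90° or 180° − 32.90° = 147.1°, so θ = 16.45° or 73.55°.
The smaller angle is 16.45°.

16.45°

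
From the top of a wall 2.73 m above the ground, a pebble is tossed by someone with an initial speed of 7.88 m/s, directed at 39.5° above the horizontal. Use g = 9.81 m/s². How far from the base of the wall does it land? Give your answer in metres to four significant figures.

Resolve: vₓ = 7.880 cos 39.5° = 6.080 m/s and v_y0 = 7.880 sin 39.5° = 5.012 m/s.
Vertical motion (up positive, ground at y = 0): 4.905 t² − (5.012) t − 2.73 = 0, so t = (5.012 + √(5.012² + 2·9.81·2.73)) / 9.81 = (5.012 + 8.870) / 9.81 = 1.415 s.
Horizontal distance: R = vₓ t = 6.080 × 1.415 = 8.605 m.

8.605 m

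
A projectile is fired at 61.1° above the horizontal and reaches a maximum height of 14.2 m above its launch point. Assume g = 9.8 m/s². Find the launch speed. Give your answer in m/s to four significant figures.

19.06 m/s

At the peak v_y = 0, so v_y0 = √(2gH) = √(2 × 9.80 × 14.2) = 16.68 m/s.
v_y0 = v₀ sin θ ⇒ v₀ = 16.68 / sin 61.1° = 19.06 m/s.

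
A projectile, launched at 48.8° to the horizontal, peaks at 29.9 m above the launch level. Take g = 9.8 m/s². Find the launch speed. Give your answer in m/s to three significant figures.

At the peak v_y = 0, so v_y0 = √(2gH) = √(2 × 9.80 × 29.9) = 24.21 m/s.
v_y0 = v₀ sin θ ⇒ v₀ = 24.21 / sin 48.8° = 32.17 m/s.

32.2 m/s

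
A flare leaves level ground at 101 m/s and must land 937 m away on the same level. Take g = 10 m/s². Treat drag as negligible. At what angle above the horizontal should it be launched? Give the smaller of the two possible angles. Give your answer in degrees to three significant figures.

33.4°

Level-ground range R = v₀² sin(2θ)/g ⇒ sin(2θ) = gR/v₀² = 10.0 × 937 / 101² = 0.9185.
2θ = 66.71° or 180° − 66.71° = 113.3°, so θ = 33.36° or 56.64°.
The smaller angle is 33.36°.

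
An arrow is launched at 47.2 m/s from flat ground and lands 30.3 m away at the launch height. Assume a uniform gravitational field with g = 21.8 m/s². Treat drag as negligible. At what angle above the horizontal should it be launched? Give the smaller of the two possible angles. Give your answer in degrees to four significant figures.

8.624°

From R = (v₀²/g) sin 2θ: sin 2θ = 21.8 × 30.3 / 2227.8 = 0.2965.
2θ = 17.25° or 180° − 17.25° = 162.8°, so θ = 8.624° or 81.38°.
The smaller angle is 8.624°.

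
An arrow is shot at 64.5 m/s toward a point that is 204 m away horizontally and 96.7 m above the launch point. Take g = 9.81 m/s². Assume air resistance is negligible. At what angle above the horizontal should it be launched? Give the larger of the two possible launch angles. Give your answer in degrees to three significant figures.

72.9°

Trajectory: y = x tanθ − g x² (1 + tan²θ)/(2v₀²). With x = 204, y = 96.7, v₀ = 64.5, g = 9.81:
49.07 tan²θ − 204 tanθ + (145.8) = 0.
tanθ = [204 ± √(204² − 4 × 49.07 × (145.8))] / (2 × 49.07) = (204 ± 114.1) / 98.13, giving tanθ = 0.9166 or 3.241.
θ = 42.51° or 72.85°; the larger is 72.85°.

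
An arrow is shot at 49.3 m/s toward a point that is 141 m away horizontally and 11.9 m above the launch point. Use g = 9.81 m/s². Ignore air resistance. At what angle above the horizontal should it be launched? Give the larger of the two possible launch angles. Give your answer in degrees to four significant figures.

72.10°

Trajectory: y = x tanθ − g x² (1 + tan²θ)/(2v₀²). With x = 141, y = 11.9, v₀ = 49.3, g = 9.81:
40.12 tan²θ − 141 tanθ + (52.02) = 0.
tanθ = [141 ± √(141² − 4 × 40.12 × (52.02))] / (2 × 40.12) = (141 ± 107.4) / 80.24, giving tanθ = 0.4189 or 3.095.
θ = 22.73° or 72.10°; the larger is 72.10°.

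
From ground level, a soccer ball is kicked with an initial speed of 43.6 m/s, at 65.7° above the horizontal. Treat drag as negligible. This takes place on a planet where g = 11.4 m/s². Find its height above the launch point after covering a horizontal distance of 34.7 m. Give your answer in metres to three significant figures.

Components: vₓ = 43.60 cos 65.7° = 17.94 m/s, v_y0 = 43.60 sin 65.7° = 39.74 m/s.
Time to reach x = 34.7 m: t = x/vₓ = 34.7/17.94 = 1.934 s.
Height: y = v_y0 t − ½ g t² = 39.74 × 1.934 − 5.700 × 1.934² = 76.85 − 21.32 = 55.53 m.

55.5 m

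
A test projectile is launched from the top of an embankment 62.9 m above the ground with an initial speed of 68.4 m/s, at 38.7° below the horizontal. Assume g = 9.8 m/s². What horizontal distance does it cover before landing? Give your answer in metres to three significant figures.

vₓ = 68.40 cos 38.7° = 53.38 m/s; v_y0 = −42.77 m/s (downward).
With up positive and y = 0 at the ground: y(t) = 62.9 + (−42.77) t − 4.900 t². Setting y = 0 and taking the positive root: t = [−42.77 + √(42.77² + 2·9.80·62.9)] / 9.80 = (−42.77 + 55.33) / 9.80 = 1.282 s.
Horizontal distance: R = vₓ t = 53.38 × 1.282 = 68.45 m.

68.5 m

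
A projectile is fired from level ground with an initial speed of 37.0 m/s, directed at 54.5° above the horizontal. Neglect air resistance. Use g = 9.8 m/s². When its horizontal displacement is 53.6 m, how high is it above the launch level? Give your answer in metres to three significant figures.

Resolve: vₓ = 37.00 cos 54.5° = 21.49 m/s and v_y0 = 37.00 sin 54.5° = 30.12 m/s.
Time to reach x = 53.6 m: t = x/vₓ = 53.6/21.49 = 2.495 s.
Height: y = v_y0 t − ½ g t² = 30.12 × 2.495 − 4.900 × 2.495² = 75.14 − 30.49 = 44.65 m.

44.7 m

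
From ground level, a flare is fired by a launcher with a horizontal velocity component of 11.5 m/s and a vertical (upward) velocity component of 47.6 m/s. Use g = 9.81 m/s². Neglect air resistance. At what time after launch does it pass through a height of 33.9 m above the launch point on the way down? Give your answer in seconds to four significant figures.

8.930 s

Set y = v_y0 t − ½ g t² = 33.9: 4.905 t² − 47.60 t + 33.9 = 0.
t = [47.60 ± √(47.60² − 2·9.81·33.9)] / 9.81 = (47.60 ± 40.01) / 9.81, so t = 0.7739 s or t = 8.930 s.
The descending-branch root is 8.930 s.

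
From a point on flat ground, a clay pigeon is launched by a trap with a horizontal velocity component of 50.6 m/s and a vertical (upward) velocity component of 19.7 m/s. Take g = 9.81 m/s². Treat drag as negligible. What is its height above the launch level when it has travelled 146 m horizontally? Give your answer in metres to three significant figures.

x = vₓ t ⇒ t = 146/50.60 = 2.885 s.
Height: y = v_y0 t − ½ g t² = 19.70 × 2.885 − 4.905 × 2.885² = 56.84 − 40.84 = 16.01 m.

16.0 m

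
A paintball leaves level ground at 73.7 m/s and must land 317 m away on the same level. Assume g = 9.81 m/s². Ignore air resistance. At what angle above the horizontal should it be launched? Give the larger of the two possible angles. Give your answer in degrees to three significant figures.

72.5°

Level-ground range R = v₀² sin(2θ)/g ⇒ sin(2θ) = gR/v₀² = 9.81 × 317 / 73.7² = 0.5725.
2θ = 34.93° or 180° − 34.93° = 145.1°, so θ = 17.46° or 72.54°.
The larger angle is 72.54°.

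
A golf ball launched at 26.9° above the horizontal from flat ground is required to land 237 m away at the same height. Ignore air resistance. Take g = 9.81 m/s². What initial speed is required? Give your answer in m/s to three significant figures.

On level ground R = v₀² sin 2θ / g ⇒ v₀ = √(gR / sin 2θ).
v₀ = √(9.81 × 237 / sin 53.80°) = √(2325 / 0.8070) = √2881.1 = 53.68 m/s.

53.7 m/s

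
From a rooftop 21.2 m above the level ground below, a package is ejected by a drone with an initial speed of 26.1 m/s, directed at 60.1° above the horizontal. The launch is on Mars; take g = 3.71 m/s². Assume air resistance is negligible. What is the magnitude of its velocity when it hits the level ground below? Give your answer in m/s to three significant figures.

Components: vₓ = 26.10 cos 60.1° = 13.01 m/s, v_y0 = 26.10 sin 60.1° = 22.63 m/s.
With up positive and y = 0 at the ground: y(t) = 21.2 + (22.63) t − 1.855 t². Setting y = 0 and taking the positive root: t = [22.63 + √(22.63² + 2·3.71·21.2)] / 3.71 = (22.63 + 25.87) / 3.71 = 13.07 s.
Vertical velocity at impact: v_y = v_y0 − g t = 22.63 − 3.71 × 13.07 = −25.87 m/s.
Speed: |v| = √(vₓ² + v_y²) = √(13.01² + 25.87²) = 28.96 m/s.

29.0 m/s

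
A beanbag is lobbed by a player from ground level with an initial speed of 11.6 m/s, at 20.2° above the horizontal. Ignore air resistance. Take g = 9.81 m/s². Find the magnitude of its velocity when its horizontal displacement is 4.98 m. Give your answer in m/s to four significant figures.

Components: vₓ = 11.60 cos 20.2° = 10.89 m/s, v_y0 = 11.60 sin 20.2° = 4.005 m/s.
x = vₓ t ⇒ t = 4.98/10.89 = 0.4574 s.
Vertical velocity there: v_y = v_y0 − g t = 4.005 − 9.81 × 0.4574 = −0.4821 m/s.
Speed: √(vₓ² + v_y²) = √(10.89² + 0.4821²) = 10.90 m/s.

10.90 m/s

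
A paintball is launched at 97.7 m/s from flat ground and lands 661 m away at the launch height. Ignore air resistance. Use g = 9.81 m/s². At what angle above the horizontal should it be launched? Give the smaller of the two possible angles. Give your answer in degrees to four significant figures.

21.40°

From R = (v₀²/g) sin 2θ: sin 2θ = 9.81 × 661 / 9545.3 = 0.6793.
2θ = 42.79° or 180° − 42.79° = 137.2°, so θ = 21.40° or 68.60°.
The smaller angle is 21.40°.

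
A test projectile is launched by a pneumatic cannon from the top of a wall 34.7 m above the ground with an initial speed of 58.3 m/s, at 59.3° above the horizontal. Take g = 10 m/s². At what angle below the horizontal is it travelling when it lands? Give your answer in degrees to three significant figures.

62.3°

Resolve: vₓ = 58.30 cos 59.3° = 29.76 m/s and v_y0 = 58.30 sin 59.3° = 50.13 m/s.
Vertical motion (up positive, ground at y = 0): 5.000 t² − (50.13) t − 34.7 = 0, so t = (50.13 + √(50.13² + 2·10.0·34.7)) / 10.0 = (50.13 + 56.63) / 10.0 = 10.68 s.
At impact: v_y = v_y0 − g t = −56.63 m/s; vₓ = 29.76 m/s.
Angle below horizontal: arctan(|v_y|/vₓ) = arctan(56.63/29.76) = 62.27°.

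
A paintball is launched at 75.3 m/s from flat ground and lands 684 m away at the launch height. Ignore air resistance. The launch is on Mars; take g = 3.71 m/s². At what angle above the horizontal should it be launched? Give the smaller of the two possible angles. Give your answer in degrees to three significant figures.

13.3°

R = v₀² sin 2θ / g gives sin 2θ = gR/v₀² = 3.71·684/75.3² = 0.4475.
2θ = 26.59° or 180° − 26.59° = 153.4°, so θ = 13.29° or 76.71°.
The smaller angle is 13.29°.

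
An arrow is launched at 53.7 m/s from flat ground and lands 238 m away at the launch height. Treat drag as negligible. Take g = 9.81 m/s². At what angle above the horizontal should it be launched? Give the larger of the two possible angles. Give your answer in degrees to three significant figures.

63.0°

From R = (v₀²/g) sin 2θ: sin 2θ = 9.81 × 238 / 2883.7 = 0.8097.
2θ = 54.06° or 180° − 54.06° = 125.9°, so θ = 27.03° or 62.97°.
The larger angle is 62.97°.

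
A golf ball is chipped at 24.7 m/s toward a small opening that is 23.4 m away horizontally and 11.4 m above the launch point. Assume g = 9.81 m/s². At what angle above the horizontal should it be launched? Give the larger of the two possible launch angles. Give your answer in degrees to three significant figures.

77.5°

Trajectory: y = x tanθ − g x² (1 + tan²θ)/(2v₀²). With x = 23.4, y = 11.4, v₀ = 24.7, g = 9.81:
4.402 tan²θ − 23.4 tanθ + (15.80) = 0.
tanθ = [23.4 ± √(23.4² − 4 × 4.402 × (15.80))] / (2 × 4.402) = (23.4 ± 16.41) / 8.805, giving tanθ = 0.7939 or 4.522.
θ = 38.45° or 77.53°; the larger is 77.53°.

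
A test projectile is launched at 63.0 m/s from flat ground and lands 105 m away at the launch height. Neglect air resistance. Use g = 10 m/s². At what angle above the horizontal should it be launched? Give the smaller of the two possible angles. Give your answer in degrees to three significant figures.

7.67°

Level-ground range R = v₀² sin(2θ)/g ⇒ sin(2θ) = gR/v₀² = 10.0 × 105 / 63.0² = 0.2646.
2θ = 15.34° or 180° − 15.34° = 164.7°, so θ = 7.670° or 82.33°.
The smaller angle is 7.670°.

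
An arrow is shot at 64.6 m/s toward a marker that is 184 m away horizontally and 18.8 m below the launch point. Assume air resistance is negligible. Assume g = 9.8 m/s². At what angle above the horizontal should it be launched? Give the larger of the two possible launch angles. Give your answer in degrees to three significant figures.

Trajectory: y = x tanθ − g x² (1 + tan²θ)/(2v₀²). With x = 184, y = −18.8, v₀ = 64.6, g = 9.80:
39.75 tan²θ − 184 tanθ + (20.95) = 0.
tanθ = [184 ± √(184² − 4 × 39.75 × (20.95))] / (2 × 39.75) = (184 ± 174.7) / 79.51, giving tanθ = 0.1168 or 4.512.
θ = 6.663° or 77.50°; the larger is 77.50°.

77.5°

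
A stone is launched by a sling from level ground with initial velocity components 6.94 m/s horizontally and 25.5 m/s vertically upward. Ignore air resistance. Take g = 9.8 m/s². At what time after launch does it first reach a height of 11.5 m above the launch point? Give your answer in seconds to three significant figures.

Height y(t) = 25.50 t − 4.900 t² = 11.5 gives 4.900 t² − 25.50 t + 11.5 = 0.
Quadratic formula: t = (25.50 ± √424.85) / 9.80 = (25.50 ± 20.61) / 9.80 → t = 0.4988 s or 4.705 s.
The first (ascending) time is 0.4988 s.

0.499 s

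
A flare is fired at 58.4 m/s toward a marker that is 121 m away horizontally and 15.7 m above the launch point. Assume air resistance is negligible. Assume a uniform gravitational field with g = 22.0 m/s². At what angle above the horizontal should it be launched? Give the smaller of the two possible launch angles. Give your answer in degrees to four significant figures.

Trajectory: y = x tanθ − g x² (1 + tan²θ)/(2v₀²). With x = 121, y = 15.7, v₀ = 58.4, g = 22.0:
47.22 tan²θ − 121 tanθ + (62.92) = 0.
tanθ = [121 ± √(121² − 4 × 47.22 × (62.92))] / (2 × 47.22) = (121 ± 52.50) / 94.44, giving tanθ = 0.7253 or 1.837.
θ = 35.95° or 61.44°; the smaller is 35.95°.

35.95°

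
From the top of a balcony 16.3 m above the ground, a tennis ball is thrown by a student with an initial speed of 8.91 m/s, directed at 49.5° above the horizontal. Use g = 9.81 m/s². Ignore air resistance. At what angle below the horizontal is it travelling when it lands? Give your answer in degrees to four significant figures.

Horizontal component vₓ = 8.910 cos 49.5° = 5.787 m/s; vertical v_y0 = 8.910 sin 49.5° = 6.775 m/s.
Vertical motion (up positive, ground at y = 0): 4.905 t² − (6.775) t − 16.3 = 0, so t = (6.775 + √(6.775² + 2·9.81·16.3)) / 9.81 = (6.775 + 19.12) / 9.81 = 2.640 s.
At impact: v_y = v_y0 − g t = −19.12 m/s; vₓ = 5.787 m/s.
Angle below horizontal: arctan(|v_y|/vₓ) = arctan(19.12/5.787) = 73.16°.

73.16°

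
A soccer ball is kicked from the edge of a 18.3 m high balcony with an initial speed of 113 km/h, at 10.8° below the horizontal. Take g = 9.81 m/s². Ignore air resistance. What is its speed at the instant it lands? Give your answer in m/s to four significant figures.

36.66 m/s

Convert: 113 km/h = 113/3.6 = 31.39 m/s.
Resolve: vₓ = 31.39 cos 10.8° = 30.83 m/s and v_y0 = −5.882 m/s (downward).
With up positive and y = 0 at the ground: y(t) = 18.3 + (−5.882) t − 4.905 t². Setting y = 0 and taking the positive root: t = [−5.882 + √(5.882² + 2·9.81·18.3)] / 9.81 = (−5.882 + 19.84) / 9.81 = 1.423 s.
Vertical velocity at impact: v_y = v_y0 − g t = −5.882 − 9.81 × 1.423 = −19.84 m/s.
Speed: |v| = √(vₓ² + v_y²) = √(30.83² + 19.84²) = 36.66 m/s.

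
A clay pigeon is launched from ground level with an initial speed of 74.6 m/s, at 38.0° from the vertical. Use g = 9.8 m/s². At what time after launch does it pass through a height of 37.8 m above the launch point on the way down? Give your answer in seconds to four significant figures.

vₓ = 74.60 sin 38.0° = 45.93 m/s; v_y0 = 74.60 cos 38.0° = 58.79 m/s.
Require v_y0 t − ½ g t² = 37.8, i.e. 4.900 t² − 58.79 t + 37.8 = 0.
t = [58.79 ± √(58.79² − 2·9.80·37.8)] / 9.80 = (58.79 ± 52.10) / 9.80, so t = 0.6818 s or t = 11.32 s.
The descending-branch root is 11.32 s.

11.32 s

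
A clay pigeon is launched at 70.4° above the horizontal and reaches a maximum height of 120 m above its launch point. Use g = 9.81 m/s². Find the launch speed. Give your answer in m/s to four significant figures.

At the peak v_y = 0, so v_y0 = √(2gH) = √(2 × 9.81 × 120) = 48.52 m/s.
v_y0 = v₀ sin θ ⇒ v₀ = 48.52 / sin 70.4° = 51.51 m/s.

51.51 m/s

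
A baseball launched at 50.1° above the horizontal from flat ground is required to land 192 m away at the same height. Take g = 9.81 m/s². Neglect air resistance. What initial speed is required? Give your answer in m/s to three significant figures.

On level ground R = v₀² sin 2θ / g ⇒ v₀ = √(gR / sin 2θ).
v₀ = √(9.81 × 192 / sin 100.2°) = √(1884 / 0.9842) = √1913.8 = 43.75 m/s.

43.7 m/s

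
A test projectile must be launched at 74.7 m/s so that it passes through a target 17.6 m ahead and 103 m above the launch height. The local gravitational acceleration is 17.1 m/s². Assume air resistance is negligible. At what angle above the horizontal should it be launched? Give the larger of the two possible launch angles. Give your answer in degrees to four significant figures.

88.08°

Trajectory: y = x tanθ − g x² (1 + tan²θ)/(2v₀²). With x = 17.6, y = 103, v₀ = 74.7, g = 17.1:
0.4746 tan²θ − 17.6 tanθ + (103.5) = 0.
tanθ = [17.6 ± √(17.6² − 4 × 0.4746 × (103.5))] / (2 × 0.4746) = (17.6 ± 10.64) / 0.9492, giving tanθ = 7.327 or 29.75.
θ = 82.23° or 88.08°; the larger is 88.08°.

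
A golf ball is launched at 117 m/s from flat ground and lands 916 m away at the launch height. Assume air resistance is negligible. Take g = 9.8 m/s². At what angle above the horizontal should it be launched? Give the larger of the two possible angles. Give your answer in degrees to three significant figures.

69.5°

Level-ground range R = v₀² sin(2θ)/g ⇒ sin(2θ) = gR/v₀² = 9.80 × 916 / 117² = 0.6558.
2θ = 40.98° or 180° − 40.98° = 139.0°, so θ = 20.49° or 69.51°.
The larger angle is 69.51°.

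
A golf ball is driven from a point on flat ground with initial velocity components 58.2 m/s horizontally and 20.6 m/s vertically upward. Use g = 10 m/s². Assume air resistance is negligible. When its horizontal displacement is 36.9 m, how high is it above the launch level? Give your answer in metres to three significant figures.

11.1 m

x = vₓ t ⇒ t = 36.9/58.20 = 0.6340 s.
Height: y = v_y0 t − ½ g t² = 20.60 × 0.6340 − 5.000 × 0.6340² = 13.06 − 2.010 = 11.05 m.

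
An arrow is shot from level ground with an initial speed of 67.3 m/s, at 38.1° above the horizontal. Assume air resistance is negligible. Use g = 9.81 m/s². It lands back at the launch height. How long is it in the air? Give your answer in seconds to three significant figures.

vₓ = 67.30 cos 38.1° = 52.96 m/s; v_y0 = 67.30 sin 38.1° = 41.53 m/s.
It returns to y = 0 when t = 2 v_y0 / g = 2(41.53)/9.81 = 8.466 s.

8.47 s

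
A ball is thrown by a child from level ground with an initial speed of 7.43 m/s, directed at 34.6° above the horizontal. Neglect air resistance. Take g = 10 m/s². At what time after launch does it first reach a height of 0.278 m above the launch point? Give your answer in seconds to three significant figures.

vₓ = 7.430 cos 34.6° = 6.116 m/s; v_y0 = 7.430 sin 34.6° = 4.219 m/s.
Height y(t) = 4.219 t − 5.000 t² = 0.278 gives 5.000 t² − 4.219 t + 0.278 = 0.
t = [4.219 ± √(4.219² − 2·10.0·0.278)] / 10.0 = (4.219 ± 3.499) / 10.0, so t = 0.07204 s or t = 0.7718 s.
The first (ascending) time is 0.07204 s.

0.0720 s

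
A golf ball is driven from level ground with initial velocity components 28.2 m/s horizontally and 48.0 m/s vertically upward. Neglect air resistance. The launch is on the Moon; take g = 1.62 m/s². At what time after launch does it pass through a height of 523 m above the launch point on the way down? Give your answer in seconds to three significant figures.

Require v_y0 t − ½ g t² = 523, i.e. 0.8100 t² − 48.00 t + 523 = 0.
Quadratic formula: t = (48.00 ± √609.48) / 1.62 = (48.00 ± 24.69) / 1.62 → t = 14.39 s or 44.87 s.
The descending-branch root is 44.87 s.

44.9 s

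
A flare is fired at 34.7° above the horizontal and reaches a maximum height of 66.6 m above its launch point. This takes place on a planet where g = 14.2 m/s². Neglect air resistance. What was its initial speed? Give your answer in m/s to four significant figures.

76.40 m/s

At the peak v_y = 0, so v_y0 = √(2gH) = √(2 × 14.2 × 66.6) = 43.49 m/s.
v_y0 = v₀ sin θ ⇒ v₀ = 43.49 / sin 34.7° = 76.40 m/s.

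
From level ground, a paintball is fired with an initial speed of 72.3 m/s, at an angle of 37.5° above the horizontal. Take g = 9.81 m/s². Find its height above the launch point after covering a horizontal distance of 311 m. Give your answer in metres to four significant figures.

94.44 m

Horizontal component vₓ = 72.30 cos 37.5° = 57.36 m/s; vertical v_y0 = 72.30 sin 37.5° = 44.01 m/s.
x = vₓ t ⇒ t = 311/57.36 = 5.422 s.
Height: y = v_y0 t − ½ g t² = 44.01 × 5.422 − 4.905 × 5.422² = 238.6 − 144.2 = 94.44 m.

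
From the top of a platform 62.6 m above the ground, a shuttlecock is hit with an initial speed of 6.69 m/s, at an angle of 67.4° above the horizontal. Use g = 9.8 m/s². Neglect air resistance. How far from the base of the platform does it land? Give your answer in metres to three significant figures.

Components: vₓ = 6.690 cos 67.4° = 2.571 m/s, v_y0 = 6.690 sin 67.4° = 6.176 m/s.
With up positive and y = 0 at the ground: y(t) = 62.6 + (6.176) t − 4.900 t². Setting y = 0 and taking the positive root: t = [6.176 + √(6.176² + 2·9.80·62.6)] / 9.80 = (6.176 + 35.57) / 9.80 = 4.260 s.
Horizontal distance: R = vₓ t = 2.571 × 4.260 = 10.95 m.

11.0 m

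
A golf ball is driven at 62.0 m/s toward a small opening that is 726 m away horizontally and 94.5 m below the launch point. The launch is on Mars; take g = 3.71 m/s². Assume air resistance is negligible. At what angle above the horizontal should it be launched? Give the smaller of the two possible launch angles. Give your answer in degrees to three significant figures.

13.5°

Trajectory: y = x tanθ − g x² (1 + tan²θ)/(2v₀²). With x = 726, y = −94.5, v₀ = 62.0, g = 3.71:
254.4 tan²θ − 726 tanθ + (159.9) = 0.
tanθ = [726 ± √(726² − 4 × 254.4 × (159.9))] / (2 × 254.4) = (726 ± 603.7) / 508.7, giving tanθ = 0.2404 or 2.614.
θ = 13.52° or 69.06°; the smaller is 13.52°.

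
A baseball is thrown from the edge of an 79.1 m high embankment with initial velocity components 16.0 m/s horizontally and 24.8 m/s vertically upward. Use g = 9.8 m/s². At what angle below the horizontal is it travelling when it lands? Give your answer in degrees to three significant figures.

71.0°

Vertical motion (up positive, ground at y = 0): 4.900 t² − (24.80) t − 79.1 = 0, so t = (24.80 + √(24.80² + 2·9.80·79.1)) / 9.80 = (24.80 + 46.53) / 9.80 = 7.279 s.
At impact: v_y = v_y0 − g t = −46.53 m/s; vₓ = 16.00 m/s.
Angle below horizontal: arctan(|v_y|/vₓ) = arctan(46.53/16.00) = 71.03°.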